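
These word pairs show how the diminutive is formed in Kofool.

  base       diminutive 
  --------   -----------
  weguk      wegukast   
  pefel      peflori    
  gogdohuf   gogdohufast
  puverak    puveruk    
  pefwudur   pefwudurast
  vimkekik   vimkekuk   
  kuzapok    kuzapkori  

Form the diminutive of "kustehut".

weguk and kuzapok both end in -k yet inflect differently (wegukast, kuzapkori), so the final letter is not what conditions the rule; the last vowel is.
"kustehut" has last vowel 'u'. The stems whose last vowel is 'u' (gogdohuf → gogdohufast, weguk → wegukast, pefwudur → pefwudurast) add -ast.
So kustehut → kustehutast.

kustehutast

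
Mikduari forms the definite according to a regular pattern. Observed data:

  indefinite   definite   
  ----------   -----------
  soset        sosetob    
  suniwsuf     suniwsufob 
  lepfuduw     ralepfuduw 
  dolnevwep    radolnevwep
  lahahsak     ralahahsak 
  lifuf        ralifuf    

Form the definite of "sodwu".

sodwuob

"sodwu" begins with s-. The stems beginning with s- (soset → sosetob, suniwsuf → suniwsufob) add -ob.
The other pattern: stems beginning with d- or l- add the prefix ra-.
So sodwu → sodwuob.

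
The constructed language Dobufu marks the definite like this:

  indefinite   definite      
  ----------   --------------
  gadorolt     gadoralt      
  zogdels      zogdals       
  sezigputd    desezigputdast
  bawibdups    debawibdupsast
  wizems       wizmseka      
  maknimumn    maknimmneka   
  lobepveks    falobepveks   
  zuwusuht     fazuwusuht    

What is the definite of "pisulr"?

zogdels and bawibdups both end in -s yet inflect differently (zogdals, debawibdupsast), so the final letter is not what conditions the rule; the second-to-last letter is.
"pisulr" has second-to-last letter 'l'. The stems whose second-to-last letter is 'l' (gadorolt → gadoralt, zogdels → zogdals) change the last vowel to 'a'.
The other patterns: stems whose second-to-last letter is 'p' or 't' add de- … -ast around the stem; stems whose second-to-last letter is 'm' delete the last vowel and add -eka; stems whose second-to-last letter is 'h' or 'k' add the prefix fa-.
So pisulr → pisalr.

pisalr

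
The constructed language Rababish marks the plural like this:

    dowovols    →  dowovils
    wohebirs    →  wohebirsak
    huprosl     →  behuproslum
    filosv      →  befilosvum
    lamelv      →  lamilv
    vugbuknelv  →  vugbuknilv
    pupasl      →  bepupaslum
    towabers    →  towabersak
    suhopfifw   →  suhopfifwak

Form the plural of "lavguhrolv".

lavguhrilv

filosv and lamelv both end in -v yet inflect differently (befilosvum, lamilv), so the final letter is not what conditions the rule; the second-to-last letter is.
"lavguhrolv" has second-to-last letter 'l'. The stems whose second-to-last letter is 'l' (dowovols → dowovils, lamelv → lamilv, vugbuknelv → vugbuknilv) change the last vowel to 'i'.
The other patterns: stems whose second-to-last letter is 's' add be- … -um around the stem; stems whose second-to-last letter is 'f' or 'r' add -ak.
So lavguhrolv → lavguhrilv.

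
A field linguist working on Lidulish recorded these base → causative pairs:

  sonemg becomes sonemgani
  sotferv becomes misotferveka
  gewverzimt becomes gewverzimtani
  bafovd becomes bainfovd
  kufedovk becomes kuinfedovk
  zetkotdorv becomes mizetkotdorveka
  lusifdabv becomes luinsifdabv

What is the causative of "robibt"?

roinbibt

"robibt" has second-to-last letter 'b'. The one such stem in the data (lusifdabv → luinsifdabv) inserts -in- after the first vowel (as do bafovd, kufedovk), so the same rule applies.
The other patterns: stems whose second-to-last letter is 'r' add mi- … -eka around the stem; stems whose second-to-last letter is 'm' add -ani.
So robibt → roinbibt.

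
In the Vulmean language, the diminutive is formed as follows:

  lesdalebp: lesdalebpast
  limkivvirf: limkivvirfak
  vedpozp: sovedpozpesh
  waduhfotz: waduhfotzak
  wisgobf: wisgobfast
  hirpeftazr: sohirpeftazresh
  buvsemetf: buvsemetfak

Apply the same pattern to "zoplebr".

zoplebrast

vedpozp and lesdalebp both end in -p yet inflect differently (sovedpozpesh, lesdalebpast), so the final letter is not what conditions the rule; the second-to-last letter is.
"zoplebr" has second-to-last letter 'b'. The stems whose second-to-last letter is 'b' (wisgobf → wisgobfast, lesdalebp → lesdalebpast) add -ast.
The other patterns: stems whose second-to-last letter is 'z' add so- … -esh around the stem; stems whose second-to-last letter is 'r' or 't' add -ak.
So zoplebr → zoplebrast.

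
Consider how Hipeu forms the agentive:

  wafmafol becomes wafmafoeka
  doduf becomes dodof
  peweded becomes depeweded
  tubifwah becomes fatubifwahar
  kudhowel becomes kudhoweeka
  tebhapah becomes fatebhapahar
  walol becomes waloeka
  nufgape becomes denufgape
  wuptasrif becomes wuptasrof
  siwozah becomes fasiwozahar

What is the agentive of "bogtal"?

bogtaeka

kudhowel and peweded both have last vowel 'e' yet inflect differently (kudhoweeka, depeweded), so the last vowel is not what conditions the rule; the final letter is.
"bogtal" ends in -l. The stems ending in -l (walol → waloeka, kudhowel → kudhoweeka, wafmafol → wafmafoeka) drop the final letter and add -eka.
The other patterns: stems ending in -f change the last vowel to 'o'; stems ending in -h add fa- … -ar around the stem; stems ending in -d or -e add the prefix de-.
So bogtal → bogtaeka.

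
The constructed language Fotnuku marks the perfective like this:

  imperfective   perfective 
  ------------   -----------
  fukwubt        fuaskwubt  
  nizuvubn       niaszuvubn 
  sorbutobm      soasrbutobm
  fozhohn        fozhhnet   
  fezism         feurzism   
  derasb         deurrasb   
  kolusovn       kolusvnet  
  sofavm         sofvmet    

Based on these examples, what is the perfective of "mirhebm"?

miasrhebm

fezism and sorbutobm both end in -m yet inflect differently (feurzism, soasrbutobm), so the final letter is not what conditions the rule; the second-to-last letter is.
"mirhebm" has second-to-last letter 'b'. The stems whose second-to-last letter is 'b' (sorbutobm → soasrbutobm, fukwubt → fuaskwubt, nizuvubn → niaszuvubn) insert -as- after the first vowel.
The other patterns: stems whose second-to-last letter is 's' insert -ur- after the first vowel; stems whose second-to-last letter is 'h' or 'v' delete the last vowel and add -et.
So mirhebm → miasrhebm.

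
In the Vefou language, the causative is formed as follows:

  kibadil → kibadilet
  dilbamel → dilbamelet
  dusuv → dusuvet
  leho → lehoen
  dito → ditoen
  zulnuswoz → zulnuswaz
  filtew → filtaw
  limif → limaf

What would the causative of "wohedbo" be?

wohedboen

leho and zulnuswoz both have last vowel 'o' yet inflect differently (lehoen, zulnuswaz), so the last vowel is not what conditions the rule; the final letter is.
"wohedbo" ends in -o. The stems ending in -o (leho → lehoen, dito → ditoen) add -en.
So wohedbo → wohedboen.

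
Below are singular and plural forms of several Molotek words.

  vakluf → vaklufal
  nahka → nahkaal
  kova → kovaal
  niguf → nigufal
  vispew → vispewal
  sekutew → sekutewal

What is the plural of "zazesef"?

Every pair shown (vakluf → vaklufal, nahka → nahkaal, kova → kovaal, …) follows the same rule: add -al.
So zazesef → zazesefal.

zazesefal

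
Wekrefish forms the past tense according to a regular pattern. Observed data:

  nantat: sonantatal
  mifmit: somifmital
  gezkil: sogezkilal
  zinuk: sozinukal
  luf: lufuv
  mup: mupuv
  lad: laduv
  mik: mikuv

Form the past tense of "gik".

gikuv

zinuk and mik both end in -k yet inflect differently (sozinukal, mikuv), so the final letter is not what conditions the rule; the number of vowels is.
"gik" has 1 vowel. The stems with 1 vowel (luf → lufuv, mup → mupuv, lad → laduv) add -uv.
The other pattern: stems with 2 vowels add so- … -al around the stem.
So gik → gikuv.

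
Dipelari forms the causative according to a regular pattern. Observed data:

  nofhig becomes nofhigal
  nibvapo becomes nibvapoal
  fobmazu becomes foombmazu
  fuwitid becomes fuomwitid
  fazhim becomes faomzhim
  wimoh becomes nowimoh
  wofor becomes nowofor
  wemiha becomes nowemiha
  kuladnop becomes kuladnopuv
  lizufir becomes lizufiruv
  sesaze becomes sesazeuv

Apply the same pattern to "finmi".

wofor and lizufir both end in -r yet inflect differently (nowofor, lizufiruv), so the final letter is not what conditions the rule; the first letter is.
"finmi" begins with f-. The stems beginning with f- (fobmazu → foombmazu, fuwitid → fuomwitid, fazhim → faomzhim) insert -om- after the first vowel.
The other patterns: stems beginning with n- add -al; stems beginning with w- add the prefix no-; stems beginning with k-, l- or s- add -uv.
So finmi → fiomnmi.

fiomnmi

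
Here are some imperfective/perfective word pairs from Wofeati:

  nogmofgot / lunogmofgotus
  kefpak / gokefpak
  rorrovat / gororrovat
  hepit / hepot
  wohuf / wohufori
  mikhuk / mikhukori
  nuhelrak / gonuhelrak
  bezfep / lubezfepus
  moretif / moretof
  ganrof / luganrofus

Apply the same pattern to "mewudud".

hepit and rorrovat both end in -t yet inflect differently (hepot, gororrovat), so the final letter is not what conditions the rule; the last vowel is.
"mewudud" has last vowel 'u'. The stems whose last vowel is 'u' (mikhuk → mikhukori, wohuf → wohufori) add -ori.
The other patterns: stems whose last vowel is 'i' change the last vowel to 'o'; stems whose last vowel is 'a' add the prefix go-; stems whose last vowel is 'e' or 'o' add lu- … -us around the stem.
So mewudud → mewududori.

mewududori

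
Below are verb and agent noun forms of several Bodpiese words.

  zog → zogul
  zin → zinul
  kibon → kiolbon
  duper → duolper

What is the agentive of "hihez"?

hiolhez

zin and kibon both end in -n yet inflect differently (zinul, kiolbon), so the final letter is not what conditions the rule; the number of vowels is.
"hihez" has 2 vowels. The stems with 2 vowels (kibon → kiolbon, duper → duolper) insert -ol- after the first vowel.
The other pattern: stems with 1 vowel add -ul.
So hihez → hiolhez.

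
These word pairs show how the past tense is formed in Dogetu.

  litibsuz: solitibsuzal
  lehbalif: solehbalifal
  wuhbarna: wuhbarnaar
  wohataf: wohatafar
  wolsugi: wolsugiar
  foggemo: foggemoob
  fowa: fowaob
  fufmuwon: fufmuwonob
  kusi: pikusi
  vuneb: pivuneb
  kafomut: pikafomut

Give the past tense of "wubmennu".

wubmennuar

"wubmennu" begins with w-. The stems beginning with w- (wuhbarna → wuhbarnaar, wohataf → wohatafar, wolsugi → wolsugiar) add -ar.
The other patterns: stems beginning with l- add so- … -al around the stem; stems beginning with f- add -ob; stems beginning with k- or v- add the prefix pi-.
So wubmennu → wubmennuar.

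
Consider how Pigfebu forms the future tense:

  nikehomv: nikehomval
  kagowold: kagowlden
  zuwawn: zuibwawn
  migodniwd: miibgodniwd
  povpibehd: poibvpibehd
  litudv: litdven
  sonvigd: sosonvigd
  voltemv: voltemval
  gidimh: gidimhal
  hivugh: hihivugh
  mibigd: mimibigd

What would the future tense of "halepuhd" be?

haiblepuhd

gidimh and hivugh both end in -h yet inflect differently (gidimhal, hihivugh), so the final letter is not what conditions the rule; the second-to-last letter is.
"halepuhd" has second-to-last letter 'h'. The one such stem in the data (povpibehd → poibvpibehd) inserts -ib- after the first vowel (as do zuwawn, migodniwd), so the same rule applies.
The other patterns: stems whose second-to-last letter is 'm' add -al; stems whose second-to-last letter is 'g' repeat the first consonant+vowel as a prefix; stems whose second-to-last letter is 'd' or 'l' delete the last vowel and add -en.
So halepuhd → haiblepuhd.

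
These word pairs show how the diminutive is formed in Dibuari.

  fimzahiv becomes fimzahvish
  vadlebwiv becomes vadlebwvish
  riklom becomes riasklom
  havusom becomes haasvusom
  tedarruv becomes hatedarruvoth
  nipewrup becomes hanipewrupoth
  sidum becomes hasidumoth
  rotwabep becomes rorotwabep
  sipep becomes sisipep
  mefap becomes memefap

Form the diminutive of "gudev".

fimzahiv and tedarruv both end in -v yet inflect differently (fimzahvish, hatedarruvoth), so the final letter is not what conditions the rule; the last vowel is.
"gudev" has last vowel 'e'. The stems whose last vowel is 'e' (rotwabep → rorotwabep, sipep → sisipep) repeat the first consonant+vowel as a prefix.
The other patterns: stems whose last vowel is 'i' delete the last vowel and add -ish; stems whose last vowel is 'o' insert -as- after the first vowel; stems whose last vowel is 'u' add ha- … -oth around the stem.
So gudev → gugudev.

gugudev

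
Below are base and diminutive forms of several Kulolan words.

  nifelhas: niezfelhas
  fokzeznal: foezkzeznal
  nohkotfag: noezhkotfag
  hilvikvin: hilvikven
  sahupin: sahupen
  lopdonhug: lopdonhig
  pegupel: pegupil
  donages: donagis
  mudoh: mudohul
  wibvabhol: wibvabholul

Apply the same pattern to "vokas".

voezkas

"vokas" has last vowel 'a'. The stems whose last vowel is 'a' (nifelhas → niezfelhas, fokzeznal → foezkzeznal, nohkotfag → noezhkotfag) insert -ez- after the first vowel.
The other patterns: stems whose last vowel is 'i' change the last vowel to 'e'; stems whose last vowel is 'e' or 'u' change the last vowel to 'i'; stems whose last vowel is 'o' add -ul.
So vokas → voezkas.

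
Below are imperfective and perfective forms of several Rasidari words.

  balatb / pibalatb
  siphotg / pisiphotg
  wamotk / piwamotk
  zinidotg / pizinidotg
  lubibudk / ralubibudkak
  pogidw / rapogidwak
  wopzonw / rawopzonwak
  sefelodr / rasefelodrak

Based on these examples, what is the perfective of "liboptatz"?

wamotk and lubibudk both end in -k yet inflect differently (piwamotk, ralubibudkak), so the final letter is not what conditions the rule; the second-to-last letter is.
"liboptatz" has second-to-last letter 't'. The stems whose second-to-last letter is 't' (balatb → pibalatb, siphotg → pisiphotg, wamotk → piwamotk) add the prefix pi-.
So liboptatz → piliboptatz.

piliboptatz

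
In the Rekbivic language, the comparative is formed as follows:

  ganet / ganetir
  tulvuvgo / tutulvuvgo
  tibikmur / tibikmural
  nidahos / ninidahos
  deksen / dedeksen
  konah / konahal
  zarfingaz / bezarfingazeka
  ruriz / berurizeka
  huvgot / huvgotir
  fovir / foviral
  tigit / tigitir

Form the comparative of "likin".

lilikin

tigit and ruriz both have last vowel 'i' yet inflect differently (tigitir, berurizeka), so the last vowel is not what conditions the rule; the final letter is.
"likin" ends in -n. The one such stem in the data (deksen → dedeksen) repeats the first consonant+vowel as a prefix (as do nidahos, tulvuvgo), so the same rule applies.
The other patterns: stems ending in -t add -ir; stems ending in -z add be- … -eka around the stem; stems ending in -h or -r add -al.
So likin → lilikin.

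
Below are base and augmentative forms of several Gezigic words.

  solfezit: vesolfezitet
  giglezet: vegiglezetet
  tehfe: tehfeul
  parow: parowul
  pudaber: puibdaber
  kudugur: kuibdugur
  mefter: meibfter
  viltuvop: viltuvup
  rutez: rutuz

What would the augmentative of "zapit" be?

giglezet and tehfe both have last vowel 'e' yet inflect differently (vegiglezetet, tehfeul), so the last vowel is not what conditions the rule; the final letter is.
"zapit" ends in -t. The stems ending in -t (solfezit → vesolfezitet, giglezet → vegiglezetet) add ve- … -et around the stem.
So zapit → vezapitet.

vezapitet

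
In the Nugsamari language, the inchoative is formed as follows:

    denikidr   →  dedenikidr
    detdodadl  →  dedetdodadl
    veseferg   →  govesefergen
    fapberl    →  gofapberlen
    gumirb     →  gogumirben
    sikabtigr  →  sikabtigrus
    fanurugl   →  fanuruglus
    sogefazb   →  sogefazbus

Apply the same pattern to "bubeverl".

"bubeverl" has second-to-last letter 'r'. The stems whose second-to-last letter is 'r' (veseferg → govesefergen, fapberl → gofapberlen, gumirb → gogumirben) add go- … -en around the stem.
The other patterns: stems whose second-to-last letter is 'd' repeat the first consonant+vowel as a prefix; stems whose second-to-last letter is 'g' or 'z' add -us.
So bubeverl → gobubeverlen.

gobubeverlen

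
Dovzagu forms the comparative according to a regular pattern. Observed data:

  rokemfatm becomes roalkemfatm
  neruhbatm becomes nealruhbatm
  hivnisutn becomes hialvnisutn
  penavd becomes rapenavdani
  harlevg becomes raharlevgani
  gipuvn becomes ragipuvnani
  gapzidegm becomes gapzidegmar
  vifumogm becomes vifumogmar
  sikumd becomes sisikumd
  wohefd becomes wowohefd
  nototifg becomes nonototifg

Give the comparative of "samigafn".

sasamigafn

hivnisutn and gipuvn both end in -n yet inflect differently (hialvnisutn, ragipuvnani), so the final letter is not what conditions the rule; the second-to-last letter is.
"samigafn" has second-to-last letter 'f'. The stems whose second-to-last letter is 'f' (wohefd → wowohefd, nototifg → nonototifg) repeat the first consonant+vowel as a prefix.
The other patterns: stems whose second-to-last letter is 't' insert -al- after the first vowel; stems whose second-to-last letter is 'v' add ra- … -ani around the stem; stems whose second-to-last letter is 'g' add -ar.
So samigafn → sasamigafn.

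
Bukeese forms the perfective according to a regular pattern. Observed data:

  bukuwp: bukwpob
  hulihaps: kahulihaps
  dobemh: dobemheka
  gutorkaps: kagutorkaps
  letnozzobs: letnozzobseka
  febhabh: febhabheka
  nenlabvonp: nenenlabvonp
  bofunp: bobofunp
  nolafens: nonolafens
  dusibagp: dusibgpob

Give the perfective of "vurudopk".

kavurudopk

letnozzobs and hulihaps both end in -s yet inflect differently (letnozzobseka, kahulihaps), so the final letter is not what conditions the rule; the second-to-last letter is.
"vurudopk" has second-to-last letter 'p'. The stems whose second-to-last letter is 'p' (hulihaps → kahulihaps, gutorkaps → kagutorkaps) add the prefix ka-.
So vurudopk → kavurudopk.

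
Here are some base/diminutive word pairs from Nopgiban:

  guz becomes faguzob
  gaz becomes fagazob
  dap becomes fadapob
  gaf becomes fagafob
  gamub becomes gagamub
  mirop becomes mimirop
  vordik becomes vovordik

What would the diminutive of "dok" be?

mirop and dap both end in -p yet inflect differently (mimirop, fadapob), so the final letter is not what conditions the rule; the number of vowels is.
"dok" has 1 vowel. The stems with 1 vowel (gaf → fagafob, guz → faguzob, gaz → fagazob) add fa- … -ob around the stem.
So dok → fadokob.

fadokob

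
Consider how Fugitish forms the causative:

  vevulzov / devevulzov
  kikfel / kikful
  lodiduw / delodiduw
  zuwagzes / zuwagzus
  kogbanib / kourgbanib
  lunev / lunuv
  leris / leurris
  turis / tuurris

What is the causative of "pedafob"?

depedafob

zuwagzes and leris both end in -s yet inflect differently (zuwagzus, leurris), so the final letter is not what conditions the rule; the last vowel is.
"pedafob" has last vowel 'o'. The one such stem in the data (vevulzov → devevulzov) adds the prefix de-, so the same rule applies.
So pedafob → depedafob.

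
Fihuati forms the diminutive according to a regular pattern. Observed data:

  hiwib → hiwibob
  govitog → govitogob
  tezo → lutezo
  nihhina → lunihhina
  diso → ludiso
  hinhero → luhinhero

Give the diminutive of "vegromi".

govitog and tezo both have last vowel 'o' yet inflect differently (govitogob, lutezo), so the last vowel is not what conditions the rule; whether the stem ends in a vowel or a consonant is.
"vegromi" ends in a vowel. The stems ending in a vowel (tezo → lutezo, nihhina → lunihhina, diso → ludiso) add the prefix lu-.
So vegromi → luvegromi.

luvegromi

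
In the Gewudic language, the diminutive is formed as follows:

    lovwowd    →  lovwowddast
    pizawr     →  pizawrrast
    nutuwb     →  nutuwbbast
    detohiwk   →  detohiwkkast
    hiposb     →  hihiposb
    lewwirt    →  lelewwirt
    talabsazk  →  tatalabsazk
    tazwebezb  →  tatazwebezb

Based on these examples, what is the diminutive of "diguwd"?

nutuwb and hiposb both end in -b yet inflect differently (nutuwbbast, hihiposb), so the final letter is not what conditions the rule; the second-to-last letter is.
"diguwd" has second-to-last letter 'w'. The stems whose second-to-last letter is 'w' (lovwowd → lovwowddast, pizawr → pizawrrast, nutuwb → nutuwbbast) double the final consonant and add -ast.
The other pattern: stems whose second-to-last letter is 'r', 's' or 'z' repeat the first consonant+vowel as a prefix.
So diguwd → diguwddast.

diguwddast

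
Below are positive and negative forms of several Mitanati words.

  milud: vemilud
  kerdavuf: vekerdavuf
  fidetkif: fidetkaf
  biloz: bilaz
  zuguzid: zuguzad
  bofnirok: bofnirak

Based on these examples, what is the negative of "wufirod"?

kerdavuf and fidetkif both end in -f yet inflect differently (vekerdavuf, fidetkaf), so the final letter is not what conditions the rule; the last vowel is.
"wufirod" has last vowel 'o'. The stems whose last vowel is 'o' (biloz → bilaz, bofnirok → bofnirak) change the last vowel to 'a'.
The other pattern: stems whose last vowel is 'u' add the prefix ve-.
So wufirod → wufirad.

wufirad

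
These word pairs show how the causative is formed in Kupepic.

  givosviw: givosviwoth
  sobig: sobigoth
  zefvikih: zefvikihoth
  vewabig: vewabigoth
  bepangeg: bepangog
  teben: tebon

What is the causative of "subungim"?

"subungim" has last vowel 'i'. The stems whose last vowel is 'i' (givosviw → givosviwoth, sobig → sobigoth, zefvikih → zefvikihoth) add -oth.
The other pattern: stems whose last vowel is 'e' change the last vowel to 'o'.
So subungim → subungimoth.

subungimoth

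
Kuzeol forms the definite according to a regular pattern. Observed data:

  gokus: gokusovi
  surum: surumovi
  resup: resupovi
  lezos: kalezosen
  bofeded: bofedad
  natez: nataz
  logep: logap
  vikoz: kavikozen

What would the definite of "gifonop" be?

"gifonop" has last vowel 'o'. The stems whose last vowel is 'o' (lezos → kalezosen, vikoz → kavikozen) add ka- … -en around the stem.
The other patterns: stems whose last vowel is 'u' add -ovi; stems whose last vowel is 'e' change the last vowel to 'a'.
So gifonop → kagifonopen.

kagifonopen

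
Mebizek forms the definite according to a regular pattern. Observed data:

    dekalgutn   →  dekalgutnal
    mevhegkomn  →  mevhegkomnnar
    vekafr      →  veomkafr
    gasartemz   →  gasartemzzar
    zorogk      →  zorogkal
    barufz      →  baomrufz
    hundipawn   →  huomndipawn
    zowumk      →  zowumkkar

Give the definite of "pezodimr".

pezodimrrar

gasartemz and barufz both end in -z yet inflect differently (gasartemzzar, baomrufz), so the final letter is not what conditions the rule; the second-to-last letter is.
"pezodimr" has second-to-last letter 'm'. The stems whose second-to-last letter is 'm' (gasartemz → gasartemzzar, zowumk → zowumkkar, mevhegkomn → mevhegkomnnar) double the final consonant and add -ar.
So pezodimr → pezodimrrar.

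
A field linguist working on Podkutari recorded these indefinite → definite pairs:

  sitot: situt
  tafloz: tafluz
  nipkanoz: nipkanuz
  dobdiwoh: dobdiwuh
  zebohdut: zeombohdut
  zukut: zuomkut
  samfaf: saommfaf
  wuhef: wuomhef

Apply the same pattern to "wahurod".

wahurud

sitot and zebohdut both end in -t yet inflect differently (situt, zeombohdut), so the final letter is not what conditions the rule; the last vowel is.
"wahurod" has last vowel 'o'. The stems whose last vowel is 'o' (sitot → situt, tafloz → tafluz, nipkanoz → nipkanuz) change the last vowel to 'u'.
The other pattern: stems whose last vowel is 'a', 'e' or 'u' insert -om- after the first vowel.
So wahurod → wahurud.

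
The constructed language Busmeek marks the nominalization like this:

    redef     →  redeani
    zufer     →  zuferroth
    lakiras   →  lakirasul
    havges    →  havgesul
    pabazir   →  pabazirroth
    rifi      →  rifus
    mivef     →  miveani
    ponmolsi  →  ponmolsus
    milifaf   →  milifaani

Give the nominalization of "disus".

disusul

"disus" ends in -s. The stems ending in -s (lakiras → lakirasul, havges → havgesul) add -ul.
So disus → disusul.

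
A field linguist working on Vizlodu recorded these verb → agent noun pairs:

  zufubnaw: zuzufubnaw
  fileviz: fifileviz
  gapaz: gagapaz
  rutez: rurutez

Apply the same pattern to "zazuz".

zazazuz

Every pair shown (zufubnaw → zuzufubnaw, fileviz → fifileviz, gapaz → gagapaz, …) follows the same rule: repeat the first consonant+vowel as a prefix.
So zazuz → zazazuz.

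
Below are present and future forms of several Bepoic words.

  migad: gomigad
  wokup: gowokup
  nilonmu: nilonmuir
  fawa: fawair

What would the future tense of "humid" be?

gohumid

wokup and nilonmu both have last vowel 'u' yet inflect differently (gowokup, nilonmuir), so the last vowel is not what conditions the rule; whether the stem ends in a vowel or a consonant is.
"humid" ends in a consonant. The stems ending in a consonant (migad → gomigad, wokup → gowokup) add the prefix go-.
The other pattern: stems ending in a vowel add -ir.
So humid → gohumid.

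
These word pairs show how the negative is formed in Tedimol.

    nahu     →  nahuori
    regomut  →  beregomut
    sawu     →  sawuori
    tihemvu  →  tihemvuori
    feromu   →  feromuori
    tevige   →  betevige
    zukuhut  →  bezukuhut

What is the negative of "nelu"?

nahu and zukuhut both have last vowel 'u' yet inflect differently (nahuori, bezukuhut), so the last vowel is not what conditions the rule; the final letter is.
"nelu" ends in -u. The stems ending in -u (nahu → nahuori, sawu → sawuori, feromu → feromuori) add -ori.
The other pattern: stems ending in -e or -t add the prefix be-.
So nelu → neluori.

neluori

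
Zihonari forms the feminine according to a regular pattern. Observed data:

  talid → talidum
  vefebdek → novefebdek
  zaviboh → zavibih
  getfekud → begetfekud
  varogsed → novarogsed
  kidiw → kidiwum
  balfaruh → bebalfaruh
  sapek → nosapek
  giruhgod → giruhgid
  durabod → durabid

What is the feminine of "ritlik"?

varogsed and giruhgod both end in -d yet inflect differently (novarogsed, giruhgid), so the final letter is not what conditions the rule; the last vowel is.
"ritlik" has last vowel 'i'. The stems whose last vowel is 'i' (kidiw → kidiwum, talid → talidum) add -um.
So ritlik → ritlikum.

ritlikum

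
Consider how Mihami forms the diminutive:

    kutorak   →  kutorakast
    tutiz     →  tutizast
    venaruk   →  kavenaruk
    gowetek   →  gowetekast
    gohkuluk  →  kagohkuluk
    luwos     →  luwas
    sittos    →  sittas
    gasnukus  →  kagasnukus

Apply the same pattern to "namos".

"namos" has last vowel 'o'. The stems whose last vowel is 'o' (sittos → sittas, luwos → luwas) change the last vowel to 'a'.
The other patterns: stems whose last vowel is 'u' add the prefix ka-; stems whose last vowel is 'a', 'e' or 'i' add -ast.
So namos → namas.

namas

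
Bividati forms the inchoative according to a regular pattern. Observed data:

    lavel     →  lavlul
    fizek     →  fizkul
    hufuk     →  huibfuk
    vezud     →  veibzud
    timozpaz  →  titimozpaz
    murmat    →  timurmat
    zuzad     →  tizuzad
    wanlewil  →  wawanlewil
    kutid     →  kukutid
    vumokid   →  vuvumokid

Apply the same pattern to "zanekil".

zazanekil

fizek and hufuk both end in -k yet inflect differently (fizkul, huibfuk), so the final letter is not what conditions the rule; the last vowel is.
"zanekil" has last vowel 'i'. The stems whose last vowel is 'i' (wanlewil → wawanlewil, kutid → kukutid, vumokid → vuvumokid) repeat the first consonant+vowel as a prefix.
So zanekil → zazanekil.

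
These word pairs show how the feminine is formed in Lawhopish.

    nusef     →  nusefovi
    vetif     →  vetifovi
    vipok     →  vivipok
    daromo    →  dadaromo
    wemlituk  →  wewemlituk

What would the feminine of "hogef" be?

vetif and vipok both begin with v- yet inflect differently (vetifovi, vivipok), so the first letter is not what conditions the rule; the final letter is.
"hogef" ends in -f. The stems ending in -f (nusef → nusefovi, vetif → vetifovi) add -ovi.
So hogef → hogefovi.

hogefovi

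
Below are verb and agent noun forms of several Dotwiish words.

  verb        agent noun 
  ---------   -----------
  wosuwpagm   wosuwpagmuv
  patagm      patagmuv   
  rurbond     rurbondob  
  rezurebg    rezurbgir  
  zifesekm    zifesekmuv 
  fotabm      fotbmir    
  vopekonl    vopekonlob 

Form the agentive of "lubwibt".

"lubwibt" has second-to-last letter 'b'. The stems whose second-to-last letter is 'b' (fotabm → fotbmir, rezurebg → rezurbgir) delete the last vowel and add -ir.
So lubwibt → lubwbtir.

lubwbtir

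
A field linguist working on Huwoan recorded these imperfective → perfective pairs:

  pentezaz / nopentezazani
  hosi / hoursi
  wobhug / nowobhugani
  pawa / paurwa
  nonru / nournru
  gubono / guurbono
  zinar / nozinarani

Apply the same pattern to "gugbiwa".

pawa and pentezaz both have last vowel 'a' yet inflect differently (paurwa, nopentezazani), so the last vowel is not what conditions the rule; whether the stem ends in a vowel or a consonant is.
"gugbiwa" ends in a vowel. The stems ending in a vowel (gubono → guurbono, pawa → paurwa, nonru → nournru) insert -ur- after the first vowel.
The other pattern: stems ending in a consonant add no- … -ani around the stem.
So gugbiwa → guurgbiwa.

guurgbiwa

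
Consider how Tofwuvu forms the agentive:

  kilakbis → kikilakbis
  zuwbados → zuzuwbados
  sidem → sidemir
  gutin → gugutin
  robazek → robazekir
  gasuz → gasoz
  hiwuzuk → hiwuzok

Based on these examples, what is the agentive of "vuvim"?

vuvuvim

"vuvim" has last vowel 'i'. The stems whose last vowel is 'i' (kilakbis → kikilakbis, gutin → gugutin) repeat the first consonant+vowel as a prefix.
So vuvim → vuvuvim.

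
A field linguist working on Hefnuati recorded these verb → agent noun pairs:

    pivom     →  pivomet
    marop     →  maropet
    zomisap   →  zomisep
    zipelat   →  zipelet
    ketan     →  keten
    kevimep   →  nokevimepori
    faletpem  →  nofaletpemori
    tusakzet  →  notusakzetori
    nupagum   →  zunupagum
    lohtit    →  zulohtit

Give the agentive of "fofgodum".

zufofgodum

"fofgodum" has last vowel 'u'. The one such stem in the data (nupagum → zunupagum) adds the prefix zu-, so the same rule applies.
So fofgodum → zufofgodum.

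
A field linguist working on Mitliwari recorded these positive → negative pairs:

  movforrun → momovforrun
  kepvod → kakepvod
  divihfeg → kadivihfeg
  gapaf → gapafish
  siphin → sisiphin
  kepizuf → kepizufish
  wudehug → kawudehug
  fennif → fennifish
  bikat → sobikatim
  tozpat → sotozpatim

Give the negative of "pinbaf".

pinbafish

siphin and fennif both have last vowel 'i' yet inflect differently (sisiphin, fennifish), so the last vowel is not what conditions the rule; the final letter is.
"pinbaf" ends in -f. The stems ending in -f (fennif → fennifish, gapaf → gapafish, kepizuf → kepizufish) add -ish.
So pinbaf → pinbafish.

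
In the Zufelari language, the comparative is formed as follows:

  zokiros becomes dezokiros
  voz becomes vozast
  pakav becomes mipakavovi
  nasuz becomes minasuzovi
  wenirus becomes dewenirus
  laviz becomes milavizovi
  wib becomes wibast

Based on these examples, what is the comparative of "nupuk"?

minupukovi

"nupuk" has 2 vowels. The stems with 2 vowels (laviz → milavizovi, pakav → mipakavovi, nasuz → minasuzovi) add mi- … -ovi around the stem.
The other patterns: stems with 1 vowel add -ast; stems with 3 vowels add the prefix de-.
So nupuk → minupukovi.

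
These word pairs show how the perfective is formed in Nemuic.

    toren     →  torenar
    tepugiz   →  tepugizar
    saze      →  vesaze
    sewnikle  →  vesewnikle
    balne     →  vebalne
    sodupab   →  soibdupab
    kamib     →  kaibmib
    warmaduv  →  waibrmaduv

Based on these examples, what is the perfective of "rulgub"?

ruiblgub

toren and saze both have last vowel 'e' yet inflect differently (torenar, vesaze), so the last vowel is not what conditions the rule; the final letter is.
"rulgub" ends in -b. The stems ending in -b (sodupab → soibdupab, kamib → kaibmib) insert -ib- after the first vowel.
So rulgub → ruiblgub.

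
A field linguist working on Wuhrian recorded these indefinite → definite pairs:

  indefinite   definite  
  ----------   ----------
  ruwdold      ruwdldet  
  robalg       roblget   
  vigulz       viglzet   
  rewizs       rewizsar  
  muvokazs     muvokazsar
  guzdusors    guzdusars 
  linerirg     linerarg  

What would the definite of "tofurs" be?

rewizs and guzdusors both end in -s yet inflect differently (rewizsar, guzdusars), so the final letter is not what conditions the rule; the second-to-last letter is.
"tofurs" has second-to-last letter 'r'. The stems whose second-to-last letter is 'r' (guzdusors → guzdusars, linerirg → linerarg) change the last vowel to 'a'.
The other patterns: stems whose second-to-last letter is 'l' delete the last vowel and add -et; stems whose second-to-last letter is 'z' add -ar.
So tofurs → tofars.

tofars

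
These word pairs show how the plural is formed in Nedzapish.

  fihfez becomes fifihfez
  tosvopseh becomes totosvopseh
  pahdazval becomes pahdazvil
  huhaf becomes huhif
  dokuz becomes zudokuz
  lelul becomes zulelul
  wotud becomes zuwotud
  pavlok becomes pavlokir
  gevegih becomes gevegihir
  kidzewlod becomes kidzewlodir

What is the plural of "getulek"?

"getulek" has last vowel 'e'. The stems whose last vowel is 'e' (fihfez → fifihfez, tosvopseh → totosvopseh) repeat the first consonant+vowel as a prefix.
The other patterns: stems whose last vowel is 'a' change the last vowel to 'i'; stems whose last vowel is 'u' add the prefix zu-; stems whose last vowel is 'i' or 'o' add -ir.
So getulek → gegetulek.

gegetulek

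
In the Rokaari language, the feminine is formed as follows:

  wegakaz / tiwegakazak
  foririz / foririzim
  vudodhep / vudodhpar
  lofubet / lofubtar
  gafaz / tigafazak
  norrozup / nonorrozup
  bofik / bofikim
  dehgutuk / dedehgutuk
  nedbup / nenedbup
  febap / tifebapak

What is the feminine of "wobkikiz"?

dehgutuk and bofik both end in -k yet inflect differently (dedehgutuk, bofikim), so the final letter is not what conditions the rule; the last vowel is.
"wobkikiz" has last vowel 'i'. The stems whose last vowel is 'i' (foririz → foririzim, bofik → bofikim) add -im.
So wobkikiz → wobkikizim.

wobkikizim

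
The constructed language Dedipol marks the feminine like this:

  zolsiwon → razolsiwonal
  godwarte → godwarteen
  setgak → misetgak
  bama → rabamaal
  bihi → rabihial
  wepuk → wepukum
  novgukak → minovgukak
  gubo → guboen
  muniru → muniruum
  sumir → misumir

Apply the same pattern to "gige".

gigeen

wepuk and novgukak both end in -k yet inflect differently (wepukum, minovgukak), so the final letter is not what conditions the rule; the first letter is.
"gige" begins with g-. The stems beginning with g- (godwarte → godwarteen, gubo → guboen) add -en.
The other patterns: stems beginning with b- or z- add ra- … -al around the stem; stems beginning with m- or w- add -um; stems beginning with n- or s- add the prefix mi-.
So gige → gigeen.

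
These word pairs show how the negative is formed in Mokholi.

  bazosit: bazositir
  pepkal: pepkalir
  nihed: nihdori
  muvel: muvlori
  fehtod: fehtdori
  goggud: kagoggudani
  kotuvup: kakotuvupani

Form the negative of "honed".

pepkal and muvel both end in -l yet inflect differently (pepkalir, muvlori), so the final letter is not what conditions the rule; the last vowel is.
"honed" has last vowel 'e'. The stems whose last vowel is 'e' (nihed → nihdori, muvel → muvlori) delete the last vowel and add -ori.
So honed → hondori.

hondori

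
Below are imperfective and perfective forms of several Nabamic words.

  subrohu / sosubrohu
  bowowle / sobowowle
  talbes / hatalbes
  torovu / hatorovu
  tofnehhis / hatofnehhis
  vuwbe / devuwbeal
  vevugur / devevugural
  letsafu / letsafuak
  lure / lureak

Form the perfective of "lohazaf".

lohazafak

subrohu and torovu both end in -u yet inflect differently (sosubrohu, hatorovu), so the final letter is not what conditions the rule; the first letter is.
"lohazaf" begins with l-. The stems beginning with l- (letsafu → letsafuak, lure → lureak) add -ak.
The other patterns: stems beginning with b- or s- add the prefix so-; stems beginning with t- add the prefix ha-; stems beginning with v- add de- … -al around the stem.
So lohazaf → lohazafak.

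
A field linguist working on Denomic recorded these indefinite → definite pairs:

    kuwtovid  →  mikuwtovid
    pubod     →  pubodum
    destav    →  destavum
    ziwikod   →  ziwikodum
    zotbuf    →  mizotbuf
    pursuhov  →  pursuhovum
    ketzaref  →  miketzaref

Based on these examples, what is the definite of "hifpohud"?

mihifpohud

ziwikod and kuwtovid both end in -d yet inflect differently (ziwikodum, mikuwtovid), so the final letter is not what conditions the rule; the last vowel is.
"hifpohud" has last vowel 'u'. The one such stem in the data (zotbuf → mizotbuf) adds the prefix mi-, so the same rule applies.
The other pattern: stems whose last vowel is 'a' or 'o' add -um.
So hifpohud → mihifpohud.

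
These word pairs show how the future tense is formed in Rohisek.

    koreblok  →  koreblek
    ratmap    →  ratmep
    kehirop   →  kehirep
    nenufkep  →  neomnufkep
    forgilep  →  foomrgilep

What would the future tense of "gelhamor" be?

gelhamer

forgilep and ratmap both end in -p yet inflect differently (foomrgilep, ratmep), so the final letter is not what conditions the rule; the last vowel is.
"gelhamor" has last vowel 'o'. The stems whose last vowel is 'o' (koreblok → koreblek, kehirop → kehirep) change the last vowel to 'e'.
So gelhamor → gelhamer.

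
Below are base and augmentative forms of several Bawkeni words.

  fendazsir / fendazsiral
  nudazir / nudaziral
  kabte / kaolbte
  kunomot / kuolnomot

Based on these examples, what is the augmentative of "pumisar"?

pumisaral

fendazsir and kunomot both have 3 vowels yet inflect differently (fendazsiral, kuolnomot), so the number of vowels is not what conditions the rule; the final letter is.
"pumisar" ends in -r. The stems ending in -r (fendazsir → fendazsiral, nudazir → nudaziral) add -al.
The other pattern: stems ending in -e or -t insert -ol- after the first vowel.
So pumisar → pumisaral.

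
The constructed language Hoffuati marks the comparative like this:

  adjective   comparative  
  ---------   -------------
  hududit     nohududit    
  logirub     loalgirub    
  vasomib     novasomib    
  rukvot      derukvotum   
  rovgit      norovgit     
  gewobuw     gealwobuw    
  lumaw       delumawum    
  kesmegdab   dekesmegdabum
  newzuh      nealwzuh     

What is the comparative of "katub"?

kaaltub

logirub and vasomib both end in -b yet inflect differently (loalgirub, novasomib), so the final letter is not what conditions the rule; the last vowel is.
"katub" has last vowel 'u'. The stems whose last vowel is 'u' (gewobuw → gealwobuw, newzuh → nealwzuh, logirub → loalgirub) insert -al- after the first vowel.
So katub → kaaltub.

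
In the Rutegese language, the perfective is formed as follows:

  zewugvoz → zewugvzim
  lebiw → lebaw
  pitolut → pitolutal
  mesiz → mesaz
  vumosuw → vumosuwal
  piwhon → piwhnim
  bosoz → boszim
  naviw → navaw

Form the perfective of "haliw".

mesiz and bosoz both end in -z yet inflect differently (mesaz, boszim), so the final letter is not what conditions the rule; the last vowel is.
"haliw" has last vowel 'i'. The stems whose last vowel is 'i' (lebiw → lebaw, mesiz → mesaz, naviw → navaw) change the last vowel to 'a'.
The other patterns: stems whose last vowel is 'o' delete the last vowel and add -im; stems whose last vowel is 'u' add -al.
So haliw → halaw.

halaw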